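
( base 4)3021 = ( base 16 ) C9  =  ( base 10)201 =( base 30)6L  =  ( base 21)9C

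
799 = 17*47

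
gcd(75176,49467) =1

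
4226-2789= 1437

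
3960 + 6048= 10008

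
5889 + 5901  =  11790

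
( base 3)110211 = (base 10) 346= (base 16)15a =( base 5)2341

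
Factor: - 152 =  - 2^3 * 19^1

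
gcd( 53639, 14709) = 1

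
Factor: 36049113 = 3^2*4005457^1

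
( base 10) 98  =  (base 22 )4a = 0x62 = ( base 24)42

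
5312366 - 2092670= 3219696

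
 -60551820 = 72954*(-830)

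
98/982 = 49/491  =  0.10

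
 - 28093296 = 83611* ( - 336)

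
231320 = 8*28915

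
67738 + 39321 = 107059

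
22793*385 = 8775305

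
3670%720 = 70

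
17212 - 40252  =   - 23040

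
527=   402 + 125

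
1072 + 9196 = 10268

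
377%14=13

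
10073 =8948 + 1125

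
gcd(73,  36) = 1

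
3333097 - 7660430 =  - 4327333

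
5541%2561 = 419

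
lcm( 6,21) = 42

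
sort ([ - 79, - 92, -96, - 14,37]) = [ - 96, - 92, - 79 , - 14, 37]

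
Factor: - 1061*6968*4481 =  - 33128248088=- 2^3*13^1*67^1* 1061^1*4481^1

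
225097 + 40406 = 265503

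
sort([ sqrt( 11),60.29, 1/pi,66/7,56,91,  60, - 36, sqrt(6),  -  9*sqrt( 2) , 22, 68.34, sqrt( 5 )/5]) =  [ - 36, - 9 * sqrt( 2),1/pi,sqrt(5)/5, sqrt(6), sqrt ( 11),66/7,22, 56,60,60.29, 68.34, 91] 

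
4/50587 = 4/50587 = 0.00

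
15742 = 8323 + 7419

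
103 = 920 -817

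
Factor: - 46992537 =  - 3^2*1427^1*3659^1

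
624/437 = 624/437 = 1.43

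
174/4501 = 174/4501=0.04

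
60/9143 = 60/9143= 0.01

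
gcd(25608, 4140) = 12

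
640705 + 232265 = 872970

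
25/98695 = 5/19739 = 0.00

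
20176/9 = 2241+7/9  =  2241.78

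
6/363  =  2/121 =0.02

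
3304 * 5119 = 16913176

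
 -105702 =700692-806394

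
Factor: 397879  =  19^1* 43^1* 487^1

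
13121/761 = 13121/761 = 17.24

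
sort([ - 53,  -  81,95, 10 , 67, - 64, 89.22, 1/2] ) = [ - 81, - 64, - 53, 1/2,10 , 67,89.22 , 95] 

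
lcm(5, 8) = 40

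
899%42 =17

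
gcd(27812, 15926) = 2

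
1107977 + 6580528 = 7688505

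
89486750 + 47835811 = 137322561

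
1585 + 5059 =6644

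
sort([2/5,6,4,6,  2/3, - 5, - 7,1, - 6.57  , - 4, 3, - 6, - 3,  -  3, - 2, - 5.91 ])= [ - 7, - 6.57, - 6,  -  5.91, - 5, - 4, - 3, - 3, - 2,2/5, 2/3,1,3,4,6,6] 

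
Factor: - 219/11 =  - 3^1*11^( - 1)*73^1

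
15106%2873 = 741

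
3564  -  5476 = -1912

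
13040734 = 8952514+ 4088220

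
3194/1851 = 3194/1851 =1.73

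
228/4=57 = 57.00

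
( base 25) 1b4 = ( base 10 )904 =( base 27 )16d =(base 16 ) 388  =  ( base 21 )211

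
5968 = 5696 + 272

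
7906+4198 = 12104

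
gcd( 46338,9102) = 6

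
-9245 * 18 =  - 166410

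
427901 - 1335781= - 907880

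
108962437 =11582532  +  97379905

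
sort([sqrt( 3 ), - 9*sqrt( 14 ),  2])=[ - 9 * sqrt ( 14 ),sqrt( 3) , 2] 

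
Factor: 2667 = 3^1*7^1*127^1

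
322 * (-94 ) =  - 30268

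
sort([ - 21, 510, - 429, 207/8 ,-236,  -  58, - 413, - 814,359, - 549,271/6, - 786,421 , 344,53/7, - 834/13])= [ - 814, - 786, - 549,- 429, - 413,-236, - 834/13,-58 , - 21 , 53/7, 207/8,271/6, 344, 359,421, 510 ] 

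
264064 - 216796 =47268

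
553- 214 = 339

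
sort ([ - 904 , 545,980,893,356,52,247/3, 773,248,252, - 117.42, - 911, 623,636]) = [ - 911, - 904, - 117.42,52,  247/3,248,  252,356,545, 623, 636,  773, 893,980 ]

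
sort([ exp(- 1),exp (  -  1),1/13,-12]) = [ - 12,1/13, exp(  -  1), exp( - 1)]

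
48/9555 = 16/3185 = 0.01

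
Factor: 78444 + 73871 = 152315 =5^1 * 41^1*743^1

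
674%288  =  98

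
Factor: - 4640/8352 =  - 5/9 = - 3^( - 2)*5^1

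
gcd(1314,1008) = 18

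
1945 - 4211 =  - 2266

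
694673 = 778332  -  83659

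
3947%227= 88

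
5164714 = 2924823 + 2239891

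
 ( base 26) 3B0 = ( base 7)6514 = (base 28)2QI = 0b100100001010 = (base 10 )2314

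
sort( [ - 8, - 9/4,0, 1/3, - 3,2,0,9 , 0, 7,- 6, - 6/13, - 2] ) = [ - 8,-6, - 3, - 9/4, - 2, - 6/13,0 , 0,0,1/3, 2,7, 9]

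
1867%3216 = 1867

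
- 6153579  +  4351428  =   - 1802151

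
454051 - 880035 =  - 425984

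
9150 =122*75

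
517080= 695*744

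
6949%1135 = 139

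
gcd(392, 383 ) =1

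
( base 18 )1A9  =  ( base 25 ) KD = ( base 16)201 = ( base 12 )369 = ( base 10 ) 513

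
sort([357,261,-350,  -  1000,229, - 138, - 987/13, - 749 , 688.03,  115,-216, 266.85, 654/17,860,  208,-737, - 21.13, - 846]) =[ -1000, - 846,  -  749,  -  737, - 350,  -  216,-138, - 987/13, - 21.13,654/17,115 , 208,229,261, 266.85,357,688.03, 860] 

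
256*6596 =1688576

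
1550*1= 1550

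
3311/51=64 + 47/51=64.92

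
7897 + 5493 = 13390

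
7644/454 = 16 + 190/227= 16.84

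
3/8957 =3/8957 = 0.00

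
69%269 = 69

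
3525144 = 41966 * 84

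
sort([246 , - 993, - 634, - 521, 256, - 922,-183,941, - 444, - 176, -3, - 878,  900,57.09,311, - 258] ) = [ -993 ,  -  922,  -  878,-634, - 521 ,-444,-258, - 183 , - 176 , - 3, 57.09, 246,256 , 311 , 900,941] 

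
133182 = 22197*6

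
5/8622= 5/8622 = 0.00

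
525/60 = 35/4 = 8.75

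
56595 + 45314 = 101909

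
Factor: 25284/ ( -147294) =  - 2^1* 3^ ( - 1) *43^1 * 167^( - 1) = - 86/501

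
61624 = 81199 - 19575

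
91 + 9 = 100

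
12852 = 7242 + 5610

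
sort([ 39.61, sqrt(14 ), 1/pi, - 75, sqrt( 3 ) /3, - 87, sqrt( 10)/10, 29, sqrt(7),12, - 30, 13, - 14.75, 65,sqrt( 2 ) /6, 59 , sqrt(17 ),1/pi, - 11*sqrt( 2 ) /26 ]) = [ - 87, - 75, - 30, - 14.75, - 11* sqrt( 2) /26, sqrt (2 ) /6, sqrt(10 ) /10,1/pi, 1/pi,sqrt( 3 ) /3, sqrt( 7), sqrt( 14), sqrt( 17 ), 12, 13, 29, 39.61, 59, 65 ] 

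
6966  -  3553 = 3413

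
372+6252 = 6624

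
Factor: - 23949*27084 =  - 648634716  =  -2^2 * 3^4*37^1 *61^1*887^1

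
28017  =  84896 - 56879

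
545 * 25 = 13625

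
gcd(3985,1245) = 5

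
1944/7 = 277 + 5/7 = 277.71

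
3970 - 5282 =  - 1312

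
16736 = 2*8368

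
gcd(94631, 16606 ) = 1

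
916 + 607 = 1523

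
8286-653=7633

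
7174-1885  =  5289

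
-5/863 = - 1 + 858/863 = -  0.01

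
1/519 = 1/519 = 0.00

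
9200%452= 160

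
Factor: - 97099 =  -  89^1 *1091^1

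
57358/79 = 57358/79  =  726.05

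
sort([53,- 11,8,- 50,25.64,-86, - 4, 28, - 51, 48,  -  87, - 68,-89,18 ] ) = [-89,  -  87,-86,-68, - 51, - 50, - 11,-4, 8,18, 25.64,28,48 , 53]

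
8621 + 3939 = 12560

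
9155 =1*9155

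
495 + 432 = 927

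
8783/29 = 302  +  25/29 = 302.86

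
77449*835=64669915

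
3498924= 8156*429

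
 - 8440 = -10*844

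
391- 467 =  - 76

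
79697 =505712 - 426015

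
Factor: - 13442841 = - 3^4*165961^1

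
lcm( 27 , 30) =270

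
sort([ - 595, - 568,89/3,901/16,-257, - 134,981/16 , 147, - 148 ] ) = [-595,  -  568,-257, - 148, - 134,89/3, 901/16 , 981/16,147] 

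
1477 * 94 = 138838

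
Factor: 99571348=2^2* 24892837^1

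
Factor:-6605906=-2^1* 37^1*89269^1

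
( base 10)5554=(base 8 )12662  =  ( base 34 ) 4RC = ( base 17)123C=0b1010110110010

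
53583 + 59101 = 112684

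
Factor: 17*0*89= 0^1 = 0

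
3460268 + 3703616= 7163884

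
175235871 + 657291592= 832527463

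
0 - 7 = -7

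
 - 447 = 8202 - 8649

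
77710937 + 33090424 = 110801361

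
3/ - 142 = -3/142 = - 0.02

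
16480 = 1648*10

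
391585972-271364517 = 120221455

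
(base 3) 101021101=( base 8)16501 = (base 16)1d41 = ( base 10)7489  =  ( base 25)boe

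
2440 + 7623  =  10063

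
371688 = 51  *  7288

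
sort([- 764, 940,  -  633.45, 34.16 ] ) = [ - 764, - 633.45, 34.16,940]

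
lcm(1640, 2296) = 11480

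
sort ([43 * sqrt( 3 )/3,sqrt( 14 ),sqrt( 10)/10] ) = [ sqrt ( 10 )/10,  sqrt(14),43*sqrt( 3 )/3 ] 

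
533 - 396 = 137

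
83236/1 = 83236  =  83236.00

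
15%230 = 15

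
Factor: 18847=47^1*401^1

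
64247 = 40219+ 24028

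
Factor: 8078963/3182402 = 2^( - 1)*29^( - 1 )*827^1*9769^1*54869^( - 1 )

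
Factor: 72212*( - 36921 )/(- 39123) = 2^2*3^ (- 4 ) * 23^(-1) * 31^1*397^1*2579^1 = 126959012/1863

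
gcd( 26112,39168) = 13056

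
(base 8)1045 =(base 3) 202100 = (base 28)JH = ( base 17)1F5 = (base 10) 549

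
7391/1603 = 4  +  979/1603 = 4.61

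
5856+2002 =7858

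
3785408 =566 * 6688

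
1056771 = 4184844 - 3128073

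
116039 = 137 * 847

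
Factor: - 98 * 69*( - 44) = 2^3*3^1*7^2*11^1*23^1 = 297528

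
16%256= 16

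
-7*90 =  - 630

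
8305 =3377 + 4928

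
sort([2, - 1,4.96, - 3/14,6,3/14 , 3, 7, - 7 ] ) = [ - 7, - 1,  -  3/14,3/14,2,3,4.96,6,7 ]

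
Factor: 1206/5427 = 2/9 = 2^1*3^ ( - 2)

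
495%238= 19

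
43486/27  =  1610+ 16/27 = 1610.59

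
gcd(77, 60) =1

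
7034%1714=178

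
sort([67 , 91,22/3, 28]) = [22/3,28,67,91] 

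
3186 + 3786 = 6972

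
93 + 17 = 110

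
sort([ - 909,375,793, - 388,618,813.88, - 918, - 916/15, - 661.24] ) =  [ - 918, - 909, - 661.24, -388, - 916/15,375 , 618, 793, 813.88]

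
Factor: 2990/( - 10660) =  - 23/82=- 2^( - 1)*23^1* 41^( - 1)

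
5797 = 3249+2548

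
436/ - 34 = -13  +  3/17 = -12.82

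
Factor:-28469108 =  - 2^2*7117277^1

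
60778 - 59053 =1725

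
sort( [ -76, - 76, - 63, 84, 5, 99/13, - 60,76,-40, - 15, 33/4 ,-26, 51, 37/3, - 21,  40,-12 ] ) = [ - 76, - 76,  -  63,- 60, - 40,-26,-21, -15, - 12, 5,99/13, 33/4, 37/3, 40, 51 , 76,84]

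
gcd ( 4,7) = 1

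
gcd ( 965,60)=5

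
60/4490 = 6/449 =0.01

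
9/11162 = 9/11162 = 0.00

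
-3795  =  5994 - 9789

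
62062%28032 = 5998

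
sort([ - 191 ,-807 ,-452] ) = [ - 807, - 452, - 191 ] 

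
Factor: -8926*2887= -2^1 *2887^1*4463^1 = -25769362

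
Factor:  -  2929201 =-11^1*266291^1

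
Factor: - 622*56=-2^4*7^1*311^1 = - 34832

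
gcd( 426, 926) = 2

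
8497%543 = 352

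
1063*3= 3189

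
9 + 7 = 16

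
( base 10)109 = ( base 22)4l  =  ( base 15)74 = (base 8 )155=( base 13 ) 85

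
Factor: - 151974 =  - 2^1*3^2*8443^1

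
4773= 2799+1974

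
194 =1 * 194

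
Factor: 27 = 3^3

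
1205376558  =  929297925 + 276078633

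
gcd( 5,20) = 5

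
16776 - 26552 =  - 9776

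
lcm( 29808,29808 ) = 29808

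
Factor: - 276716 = - 2^2* 11^1*19^1*331^1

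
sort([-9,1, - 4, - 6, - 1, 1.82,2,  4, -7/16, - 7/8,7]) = [ - 9, - 6,-4, - 1, - 7/8,-7/16, 1, 1.82 , 2 , 4,7 ] 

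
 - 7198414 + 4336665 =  - 2861749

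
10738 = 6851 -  - 3887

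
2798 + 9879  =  12677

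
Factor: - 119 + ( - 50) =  - 13^2 = -  169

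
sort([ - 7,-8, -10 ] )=[ - 10, - 8, - 7]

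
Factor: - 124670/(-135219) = 2^1*3^( - 1 )*5^1*13^1*47^( - 1) = 130/141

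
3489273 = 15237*229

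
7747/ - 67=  - 116 + 25/67 =- 115.63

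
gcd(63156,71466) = 1662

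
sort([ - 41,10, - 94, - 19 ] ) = [-94, - 41, - 19 , 10] 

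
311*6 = 1866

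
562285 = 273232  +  289053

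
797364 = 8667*92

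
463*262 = 121306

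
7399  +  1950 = 9349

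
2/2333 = 2/2333 = 0.00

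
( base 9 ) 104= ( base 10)85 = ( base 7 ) 151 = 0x55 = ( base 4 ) 1111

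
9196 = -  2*( - 4598) 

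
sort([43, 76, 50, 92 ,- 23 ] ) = [ - 23, 43,  50,76, 92] 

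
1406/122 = 11 + 32/61 = 11.52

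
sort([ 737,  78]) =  [ 78, 737]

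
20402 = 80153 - 59751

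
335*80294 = 26898490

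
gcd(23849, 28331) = 1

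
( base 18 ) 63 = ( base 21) 56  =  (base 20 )5B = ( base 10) 111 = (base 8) 157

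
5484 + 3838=9322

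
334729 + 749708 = 1084437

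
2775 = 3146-371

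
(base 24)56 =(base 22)5G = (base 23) 5B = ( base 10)126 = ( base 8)176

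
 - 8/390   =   - 4/195 = - 0.02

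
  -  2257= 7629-9886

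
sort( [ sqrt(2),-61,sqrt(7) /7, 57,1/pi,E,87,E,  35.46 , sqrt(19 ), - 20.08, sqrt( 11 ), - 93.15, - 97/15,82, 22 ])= [-93.15, - 61, - 20.08,-97/15,1/pi,sqrt(7)/7,sqrt(2),  E,E,sqrt ( 11 ),sqrt(19), 22, 35.46,57,82,87 ]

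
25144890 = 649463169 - 624318279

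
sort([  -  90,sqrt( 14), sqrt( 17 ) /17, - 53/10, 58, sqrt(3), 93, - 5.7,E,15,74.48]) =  [  -  90, - 5.7, - 53/10, sqrt( 17)/17,sqrt ( 3 ), E , sqrt( 14),  15, 58 , 74.48,93 ]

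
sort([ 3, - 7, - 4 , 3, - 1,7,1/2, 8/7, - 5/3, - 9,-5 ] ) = [ - 9 , - 7, - 5, - 4, - 5/3, - 1,  1/2,  8/7,3, 3,  7 ] 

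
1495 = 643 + 852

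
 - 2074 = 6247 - 8321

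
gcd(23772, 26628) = 84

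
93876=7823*12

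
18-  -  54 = 72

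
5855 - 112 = 5743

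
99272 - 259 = 99013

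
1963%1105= 858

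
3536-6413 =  - 2877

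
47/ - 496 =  - 1 + 449/496 = - 0.09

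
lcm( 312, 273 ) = 2184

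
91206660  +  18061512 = 109268172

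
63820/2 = 31910= 31910.00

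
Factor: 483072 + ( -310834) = 172238 = 2^1*11^1*7829^1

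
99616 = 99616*1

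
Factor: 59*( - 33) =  - 1947= - 3^1*11^1 * 59^1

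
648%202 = 42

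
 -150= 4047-4197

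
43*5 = 215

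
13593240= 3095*4392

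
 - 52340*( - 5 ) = 261700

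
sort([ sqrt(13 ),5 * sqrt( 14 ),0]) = [ 0,sqrt( 13) , 5*sqrt(14)]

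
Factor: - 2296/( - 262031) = 2^3 * 11^( - 1 )*83^( - 1) = 8/913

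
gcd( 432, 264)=24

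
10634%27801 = 10634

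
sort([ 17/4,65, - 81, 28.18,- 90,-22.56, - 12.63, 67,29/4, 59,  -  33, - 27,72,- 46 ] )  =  [ - 90, - 81, - 46, - 33, - 27, - 22.56, - 12.63, 17/4 , 29/4,28.18,59,65, 67,72]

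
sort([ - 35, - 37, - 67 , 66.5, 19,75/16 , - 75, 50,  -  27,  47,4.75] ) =[ - 75  ,  -  67 ,- 37, - 35, - 27, 75/16,  4.75 , 19 , 47,  50, 66.5 ] 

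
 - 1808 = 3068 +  - 4876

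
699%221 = 36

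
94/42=47/21= 2.24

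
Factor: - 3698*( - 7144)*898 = 2^5*19^1*43^2*47^1 * 449^1= 23723823776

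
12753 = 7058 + 5695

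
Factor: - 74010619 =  - 23^1  *  37^1*86969^1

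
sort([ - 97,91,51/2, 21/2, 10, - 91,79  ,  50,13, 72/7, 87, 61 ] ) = [ - 97  ,- 91,  10,72/7,21/2,13,51/2 , 50,61,79,87,91] 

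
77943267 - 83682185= -5738918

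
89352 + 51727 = 141079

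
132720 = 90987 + 41733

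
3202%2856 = 346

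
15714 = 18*873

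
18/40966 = 9/20483= 0.00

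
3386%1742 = 1644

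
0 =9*0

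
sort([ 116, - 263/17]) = [  -  263/17,  116]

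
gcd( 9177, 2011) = 1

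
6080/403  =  6080/403 = 15.09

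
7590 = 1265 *6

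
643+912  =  1555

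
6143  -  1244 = 4899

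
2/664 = 1/332 = 0.00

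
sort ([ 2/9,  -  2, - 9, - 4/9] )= [ - 9 , - 2, - 4/9,2/9 ] 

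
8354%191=141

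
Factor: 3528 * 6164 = 21746592 = 2^5 * 3^2*7^2*23^1*67^1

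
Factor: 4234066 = 2^1 * 179^1*11827^1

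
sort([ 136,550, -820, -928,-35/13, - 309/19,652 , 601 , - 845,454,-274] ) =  [ - 928, -845,-820 , -274, - 309/19,-35/13,136 , 454,550, 601, 652] 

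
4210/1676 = 2  +  429/838 = 2.51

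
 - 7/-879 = 7/879=0.01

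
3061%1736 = 1325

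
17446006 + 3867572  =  21313578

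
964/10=96 + 2/5 = 96.40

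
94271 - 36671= 57600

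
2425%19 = 12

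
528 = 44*12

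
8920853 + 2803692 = 11724545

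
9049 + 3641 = 12690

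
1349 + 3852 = 5201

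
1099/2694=1099/2694 = 0.41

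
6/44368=3/22184 =0.00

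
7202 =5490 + 1712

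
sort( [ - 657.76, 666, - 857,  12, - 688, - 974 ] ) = [ - 974, - 857, - 688,-657.76, 12,666]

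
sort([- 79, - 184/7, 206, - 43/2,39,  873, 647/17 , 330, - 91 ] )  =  [-91, - 79, -184/7, - 43/2,647/17,39,  206,330,873]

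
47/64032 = 47/64032 = 0.00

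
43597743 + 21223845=64821588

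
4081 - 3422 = 659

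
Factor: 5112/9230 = 36/65 = 2^2*3^2  *  5^(-1 )*13^ ( - 1 ) 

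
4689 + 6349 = 11038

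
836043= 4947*169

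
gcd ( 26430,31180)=10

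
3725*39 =145275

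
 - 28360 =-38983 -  - 10623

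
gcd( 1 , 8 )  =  1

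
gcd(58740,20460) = 660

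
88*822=72336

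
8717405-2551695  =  6165710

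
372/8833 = 372/8833 = 0.04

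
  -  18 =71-89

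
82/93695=82/93695 =0.00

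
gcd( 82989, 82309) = 1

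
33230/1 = 33230 = 33230.00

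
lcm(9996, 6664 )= 19992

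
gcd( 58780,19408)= 4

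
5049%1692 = 1665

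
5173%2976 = 2197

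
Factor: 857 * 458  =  2^1 * 229^1*857^1 = 392506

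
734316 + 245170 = 979486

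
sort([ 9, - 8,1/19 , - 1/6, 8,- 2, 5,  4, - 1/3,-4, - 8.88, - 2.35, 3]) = [ - 8.88, - 8, - 4, - 2.35, - 2, - 1/3, - 1/6,1/19,  3, 4, 5, 8, 9 ] 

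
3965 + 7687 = 11652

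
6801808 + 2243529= 9045337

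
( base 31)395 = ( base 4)301133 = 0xC5F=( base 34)2p5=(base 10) 3167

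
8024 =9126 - 1102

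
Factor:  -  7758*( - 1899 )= 2^1*3^4*211^1*431^1 = 14732442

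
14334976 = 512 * 27998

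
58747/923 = 63+ 46/71 = 63.65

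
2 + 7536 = 7538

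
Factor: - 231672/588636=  - 98/249 = - 2^1*3^( - 1)*7^2*83^ ( - 1 )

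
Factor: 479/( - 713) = - 23^( - 1) * 31^( - 1)*479^1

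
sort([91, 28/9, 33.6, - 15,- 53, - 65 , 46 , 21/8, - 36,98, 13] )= [ - 65, -53,-36, - 15, 21/8, 28/9, 13,33.6,46, 91, 98 ]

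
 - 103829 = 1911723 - 2015552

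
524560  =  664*790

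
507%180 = 147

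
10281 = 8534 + 1747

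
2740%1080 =580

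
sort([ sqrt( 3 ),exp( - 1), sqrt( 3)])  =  [ exp( - 1), sqrt ( 3 ), sqrt(3 ) ]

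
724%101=17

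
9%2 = 1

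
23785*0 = 0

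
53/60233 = 53/60233= 0.00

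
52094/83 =627 + 53/83  =  627.64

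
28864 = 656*44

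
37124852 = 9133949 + 27990903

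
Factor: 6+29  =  35=5^1*7^1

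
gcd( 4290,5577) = 429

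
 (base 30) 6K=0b11001000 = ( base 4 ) 3020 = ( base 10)200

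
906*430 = 389580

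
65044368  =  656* 99153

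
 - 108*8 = -864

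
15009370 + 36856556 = 51865926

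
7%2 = 1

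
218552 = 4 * 54638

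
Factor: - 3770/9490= - 29/73 = - 29^1*73^( - 1)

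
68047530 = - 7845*( - 8674 )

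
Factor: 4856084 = 2^2 * 17^1*71413^1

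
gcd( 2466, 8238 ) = 6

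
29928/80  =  374 +1/10 =374.10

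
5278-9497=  - 4219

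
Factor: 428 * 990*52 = 22033440 = 2^5 * 3^2*5^1*11^1 * 13^1*107^1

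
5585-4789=796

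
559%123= 67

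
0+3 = 3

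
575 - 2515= - 1940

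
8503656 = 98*86772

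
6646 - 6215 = 431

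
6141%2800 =541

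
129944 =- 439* (  -  296)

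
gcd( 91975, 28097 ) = 1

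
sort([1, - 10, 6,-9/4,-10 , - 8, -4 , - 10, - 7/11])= [- 10,  -  10, - 10, - 8,-4, - 9/4, - 7/11, 1,6 ]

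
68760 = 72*955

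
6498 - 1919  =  4579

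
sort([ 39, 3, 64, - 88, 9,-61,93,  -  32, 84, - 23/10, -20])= [ - 88, - 61,  -  32,  -  20, - 23/10, 3 , 9,39,64,84,  93 ]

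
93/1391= 93/1391 = 0.07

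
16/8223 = 16/8223  =  0.00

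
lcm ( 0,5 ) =0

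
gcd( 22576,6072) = 8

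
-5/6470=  - 1 + 1293/1294=-0.00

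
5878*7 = 41146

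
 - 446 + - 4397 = - 4843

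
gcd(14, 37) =1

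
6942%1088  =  414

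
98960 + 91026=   189986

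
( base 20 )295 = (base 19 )2DG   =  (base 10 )985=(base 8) 1731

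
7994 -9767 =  - 1773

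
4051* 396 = 1604196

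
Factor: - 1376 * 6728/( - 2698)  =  4628864/1349  =  2^7* 19^(-1) * 29^2*43^1*71^( - 1)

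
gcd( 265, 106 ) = 53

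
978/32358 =163/5393 = 0.03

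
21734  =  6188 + 15546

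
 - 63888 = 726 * ( - 88 ) 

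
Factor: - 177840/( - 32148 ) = 2^2*5^1*13^1 * 47^( - 1)= 260/47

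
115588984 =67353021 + 48235963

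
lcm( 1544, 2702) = 10808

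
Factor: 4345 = 5^1*11^1*79^1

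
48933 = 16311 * 3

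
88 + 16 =104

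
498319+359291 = 857610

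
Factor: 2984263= 2984263^1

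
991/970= 1 + 21/970   =  1.02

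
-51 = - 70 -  - 19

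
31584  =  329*96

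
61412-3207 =58205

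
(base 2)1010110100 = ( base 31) ma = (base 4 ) 22310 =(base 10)692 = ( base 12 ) 498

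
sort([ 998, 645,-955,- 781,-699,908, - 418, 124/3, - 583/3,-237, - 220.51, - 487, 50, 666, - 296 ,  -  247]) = [ - 955, - 781,-699, - 487,- 418, - 296, - 247, - 237 ,-220.51,  -  583/3,124/3, 50, 645,666, 908, 998] 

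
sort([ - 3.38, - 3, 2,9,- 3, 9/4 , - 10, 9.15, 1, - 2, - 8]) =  [- 10,  -  8,  -  3.38, - 3, - 3, - 2, 1 , 2,9/4,  9 , 9.15] 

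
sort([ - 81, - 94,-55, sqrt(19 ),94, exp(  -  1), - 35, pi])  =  [ - 94, - 81, - 55, - 35,exp ( -1),pi,sqrt(19), 94]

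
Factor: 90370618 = 2^1 *13^1*53^1*65581^1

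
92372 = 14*6598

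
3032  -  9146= - 6114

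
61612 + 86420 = 148032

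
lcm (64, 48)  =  192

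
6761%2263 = 2235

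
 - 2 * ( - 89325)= 178650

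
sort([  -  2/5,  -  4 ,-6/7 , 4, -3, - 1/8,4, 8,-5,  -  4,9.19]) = [ -5 , - 4, - 4, - 3,-6/7,-2/5, - 1/8, 4,  4 , 8, 9.19 ]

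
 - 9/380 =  - 1 + 371/380=- 0.02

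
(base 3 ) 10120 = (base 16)60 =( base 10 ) 96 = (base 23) 44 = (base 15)66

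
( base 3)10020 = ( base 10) 87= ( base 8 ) 127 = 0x57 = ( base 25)3c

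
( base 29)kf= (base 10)595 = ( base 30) jp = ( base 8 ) 1123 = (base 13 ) 36a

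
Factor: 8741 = 8741^1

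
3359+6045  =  9404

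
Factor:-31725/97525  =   - 27/83  =  -3^3* 83^ ( - 1 )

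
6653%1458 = 821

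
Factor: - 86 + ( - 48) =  - 2^1*67^1  =  - 134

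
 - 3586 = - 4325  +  739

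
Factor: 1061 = 1061^1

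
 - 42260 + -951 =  - 43211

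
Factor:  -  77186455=-5^1*19^1 * 47^1*59^1*293^1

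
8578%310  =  208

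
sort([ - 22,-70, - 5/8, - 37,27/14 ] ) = [-70, - 37, - 22, - 5/8,27/14 ]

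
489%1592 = 489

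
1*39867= 39867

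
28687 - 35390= - 6703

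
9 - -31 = 40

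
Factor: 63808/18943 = 2^6*19^( - 1) =64/19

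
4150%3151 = 999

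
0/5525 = 0=0.00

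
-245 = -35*7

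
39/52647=13/17549 = 0.00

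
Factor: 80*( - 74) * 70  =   - 2^6*5^2*7^1*37^1 = - 414400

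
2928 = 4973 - 2045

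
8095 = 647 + 7448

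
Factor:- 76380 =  - 2^2 * 3^1 * 5^1 * 19^1*67^1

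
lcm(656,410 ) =3280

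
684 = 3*228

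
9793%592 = 321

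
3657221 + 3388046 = 7045267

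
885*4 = 3540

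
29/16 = 29/16 = 1.81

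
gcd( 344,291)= 1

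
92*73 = 6716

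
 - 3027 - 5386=  -  8413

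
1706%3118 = 1706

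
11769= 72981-61212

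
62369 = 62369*1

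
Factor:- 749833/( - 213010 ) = 107119/30430 = 2^( - 1)*5^(  -  1 ) *17^( -1 )  *179^( - 1 )*107119^1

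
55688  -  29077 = 26611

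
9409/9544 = 9409/9544 = 0.99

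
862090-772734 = 89356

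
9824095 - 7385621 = 2438474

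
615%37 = 23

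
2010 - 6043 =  - 4033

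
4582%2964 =1618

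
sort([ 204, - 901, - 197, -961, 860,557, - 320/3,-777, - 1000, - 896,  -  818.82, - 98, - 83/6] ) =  [ - 1000, - 961, - 901, - 896, - 818.82, - 777,  -  197, - 320/3, - 98, - 83/6,204,557,860]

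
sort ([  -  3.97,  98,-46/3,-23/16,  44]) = [ - 46/3, - 3.97  ,-23/16,44,98] 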